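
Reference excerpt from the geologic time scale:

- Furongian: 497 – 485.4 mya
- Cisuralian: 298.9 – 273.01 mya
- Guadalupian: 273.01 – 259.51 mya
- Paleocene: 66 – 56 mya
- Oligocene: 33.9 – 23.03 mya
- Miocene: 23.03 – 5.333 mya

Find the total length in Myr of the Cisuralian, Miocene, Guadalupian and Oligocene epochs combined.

Duration is start − end for each: (298.9 − 273.01) + (23.03 − 5.333) + (273.01 − 259.51) + (33.9 − 23.03).
That is 25.89 + 17.697 + 13.5 + 10.87, which totals 67.957 million years.

67.957 million years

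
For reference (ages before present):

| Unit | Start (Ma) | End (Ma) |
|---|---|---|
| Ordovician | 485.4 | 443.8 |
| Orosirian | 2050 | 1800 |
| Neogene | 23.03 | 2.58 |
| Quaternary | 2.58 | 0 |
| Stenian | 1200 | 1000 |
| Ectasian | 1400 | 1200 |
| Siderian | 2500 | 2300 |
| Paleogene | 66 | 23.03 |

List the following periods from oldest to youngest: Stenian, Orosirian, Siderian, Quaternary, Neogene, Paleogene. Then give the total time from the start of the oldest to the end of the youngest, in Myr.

Siderian → Orosirian → Stenian → Paleogene → Neogene → Quaternary; total span 2500 Myr

Start ages (Ma): Siderian 2500, Orosirian 2050, Stenian 1200, Paleogene 66, Neogene 23.03, Quaternary 2.58.
Ordered oldest to youngest: Siderian, Orosirian, Stenian, Paleogene, Neogene, Quaternary.
Span = 2500 − 0 = 2500 Myr.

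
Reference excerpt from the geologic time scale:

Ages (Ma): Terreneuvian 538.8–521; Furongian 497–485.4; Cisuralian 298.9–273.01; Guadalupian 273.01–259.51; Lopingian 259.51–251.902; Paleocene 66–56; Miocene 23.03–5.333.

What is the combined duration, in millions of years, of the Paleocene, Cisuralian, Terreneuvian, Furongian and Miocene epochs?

Duration is start − end for each: (66 − 56) + (298.9 − 273.01) + (538.8 − 521) + (497 − 485.4) + (23.03 − 5.333).
That is 10 + 25.89 + 17.8 + 11.6 + 17.697, which totals 82.987 million years.

82.987 million years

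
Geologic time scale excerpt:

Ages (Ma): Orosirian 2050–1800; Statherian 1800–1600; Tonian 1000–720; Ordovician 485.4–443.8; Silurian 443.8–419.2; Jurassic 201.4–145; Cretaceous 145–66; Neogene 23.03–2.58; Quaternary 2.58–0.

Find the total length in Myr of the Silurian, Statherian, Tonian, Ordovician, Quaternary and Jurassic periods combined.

605.18 million years

Duration is start − end for each: (443.8 − 419.2) + (1800 − 1600) + (1000 − 720) + (485.4 − 443.8) + (2.58 − 0) + (201.4 − 145).
That is 24.6 + 200 + 280 + 41.6 + 2.58 + 56.4, which totals 605.18 million years.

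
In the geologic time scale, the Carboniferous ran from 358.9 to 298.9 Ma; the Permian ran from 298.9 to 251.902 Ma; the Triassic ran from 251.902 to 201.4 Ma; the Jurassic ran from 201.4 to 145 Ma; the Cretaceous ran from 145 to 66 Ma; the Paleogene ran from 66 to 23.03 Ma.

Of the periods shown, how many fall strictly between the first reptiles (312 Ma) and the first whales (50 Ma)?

4

The older date is 312 Ma and the younger is 50 Ma.
Periods with start < 312 and end > 50 Ma: Permian (298.9–251.902), Triassic (251.902–201.4), Jurassic (201.4–145), Cretaceous (145–66).
That is 4 complete periods.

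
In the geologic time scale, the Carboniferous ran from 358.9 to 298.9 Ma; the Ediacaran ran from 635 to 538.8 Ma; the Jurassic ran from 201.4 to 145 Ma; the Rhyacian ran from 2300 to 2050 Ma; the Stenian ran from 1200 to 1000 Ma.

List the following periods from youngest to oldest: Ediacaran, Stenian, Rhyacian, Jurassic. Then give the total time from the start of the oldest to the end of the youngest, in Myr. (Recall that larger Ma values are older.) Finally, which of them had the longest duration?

Start ages (Ma): Rhyacian 2300, Stenian 1200, Ediacaran 635, Jurassic 201.4.
Ordered youngest to oldest: Jurassic, Ediacaran, Stenian, Rhyacian.
Span = 2300 − 145 = 2155 Myr.
Durations: Jurassic 56.4, Rhyacian 250, Ediacaran 96.2, Stenian 200 → longest is Rhyacian (250 Myr).

Jurassic → Ediacaran → Stenian → Rhyacian; total span 2155 Myr; longest is Rhyacian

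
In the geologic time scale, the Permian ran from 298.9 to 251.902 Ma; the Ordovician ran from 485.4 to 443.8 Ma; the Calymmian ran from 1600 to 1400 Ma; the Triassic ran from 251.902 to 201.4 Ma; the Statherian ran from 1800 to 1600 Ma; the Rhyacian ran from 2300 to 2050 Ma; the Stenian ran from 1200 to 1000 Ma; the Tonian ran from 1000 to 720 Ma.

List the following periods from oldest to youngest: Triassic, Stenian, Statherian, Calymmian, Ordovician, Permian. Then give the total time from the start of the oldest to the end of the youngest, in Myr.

Statherian, Calymmian, Stenian, Ordovician, Permian, Triassic; total span 1598.6 Myr

From the excerpt: Triassic 251.902–201.4; Stenian 1200–1000; Statherian 1800–1600; Calymmian 1600–1400; Ordovician 485.4–443.8; Permian 298.9–251.902 (Ma).
Larger Ma is earlier, so the oldest is Statherian and the youngest is Triassic; oldest to youngest: Statherian, Calymmian, Stenian, Ordovician, Permian, Triassic.
Oldest start 1800 minus youngest end 201.4 gives 1598.6 Myr overall.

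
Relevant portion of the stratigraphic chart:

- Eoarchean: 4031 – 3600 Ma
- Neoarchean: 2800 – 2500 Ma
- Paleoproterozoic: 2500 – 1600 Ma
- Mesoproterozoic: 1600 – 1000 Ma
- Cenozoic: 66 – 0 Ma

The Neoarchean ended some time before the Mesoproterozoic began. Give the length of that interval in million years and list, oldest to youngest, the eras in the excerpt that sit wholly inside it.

The Neoarchean closes at 2500 Ma and the Mesoproterozoic opens at 1600 Ma, so the interval is 2500 − 1600 = 900 Myr.
An era fits inside if it starts at or after 2500 Ma and ends at or before 1600 Ma; oldest first that gives Paleoproterozoic.

900 million years; Paleoproterozoic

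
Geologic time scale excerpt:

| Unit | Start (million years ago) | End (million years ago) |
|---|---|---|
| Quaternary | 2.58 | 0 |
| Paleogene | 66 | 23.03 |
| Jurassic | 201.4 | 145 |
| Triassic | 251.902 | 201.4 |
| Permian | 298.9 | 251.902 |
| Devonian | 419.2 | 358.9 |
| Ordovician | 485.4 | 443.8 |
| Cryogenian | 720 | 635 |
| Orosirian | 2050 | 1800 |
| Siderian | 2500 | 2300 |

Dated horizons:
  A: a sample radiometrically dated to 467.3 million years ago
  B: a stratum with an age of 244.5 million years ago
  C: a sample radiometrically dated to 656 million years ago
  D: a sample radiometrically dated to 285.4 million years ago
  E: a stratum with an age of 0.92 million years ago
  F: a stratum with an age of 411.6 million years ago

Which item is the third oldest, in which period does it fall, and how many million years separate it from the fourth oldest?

F, in the Devonian; 126.2 million years to D

Sorted oldest-first by Ma: C (656), A (467.3), F (411.6), D (285.4), B (244.5), E (0.92).
The third oldest is F at 411.6 Ma, which lies in 419.2–358.9 Ma: the Devonian.
The fourth oldest is D at 285.4 Ma; separation = |411.6 − 285.4| = 126.2 Myr.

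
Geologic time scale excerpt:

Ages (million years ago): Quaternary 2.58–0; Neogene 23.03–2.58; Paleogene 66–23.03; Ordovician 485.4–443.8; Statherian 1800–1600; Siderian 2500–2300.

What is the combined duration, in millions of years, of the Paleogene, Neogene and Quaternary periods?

66 million years

Each duration: Paleogene = 42.97; Neogene = 20.45; Quaternary = 2.58.
Sum: 42.97 + 20.45 + 2.58 = 66 Myr.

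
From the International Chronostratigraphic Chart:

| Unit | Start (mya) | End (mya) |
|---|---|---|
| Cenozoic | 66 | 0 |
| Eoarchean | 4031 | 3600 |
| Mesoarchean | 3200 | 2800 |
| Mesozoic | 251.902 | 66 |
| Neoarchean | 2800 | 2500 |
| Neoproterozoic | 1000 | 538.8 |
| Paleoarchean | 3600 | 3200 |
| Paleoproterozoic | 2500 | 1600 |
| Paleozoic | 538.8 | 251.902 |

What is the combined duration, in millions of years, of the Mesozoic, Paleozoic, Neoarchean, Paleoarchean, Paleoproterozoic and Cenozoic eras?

2138.8 million years

Each duration: Mesozoic = 185.902; Paleozoic = 286.898; Neoarchean = 300; Paleoarchean = 400; Paleoproterozoic = 900; Cenozoic = 66.
Sum: 185.902 + 286.898 + 300 + 400 + 900 + 66 = 2138.8 Myr.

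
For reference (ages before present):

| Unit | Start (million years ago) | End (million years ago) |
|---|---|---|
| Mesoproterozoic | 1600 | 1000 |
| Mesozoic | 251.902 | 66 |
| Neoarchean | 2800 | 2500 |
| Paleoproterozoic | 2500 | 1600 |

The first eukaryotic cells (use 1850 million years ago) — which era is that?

Paleoproterozoic

1850 Ma lies between 2500 and 1600 Ma, so it falls in the Paleoproterozoic.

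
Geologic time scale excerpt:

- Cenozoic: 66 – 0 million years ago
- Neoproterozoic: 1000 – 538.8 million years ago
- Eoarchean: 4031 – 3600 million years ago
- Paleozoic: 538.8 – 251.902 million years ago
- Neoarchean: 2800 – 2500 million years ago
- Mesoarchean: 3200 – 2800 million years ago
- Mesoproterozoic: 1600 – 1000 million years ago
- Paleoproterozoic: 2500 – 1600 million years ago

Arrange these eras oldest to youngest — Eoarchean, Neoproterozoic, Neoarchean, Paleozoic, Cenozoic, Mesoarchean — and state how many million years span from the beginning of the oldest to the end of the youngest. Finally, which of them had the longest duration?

Eoarchean, Mesoarchean, Neoarchean, Neoproterozoic, Paleozoic, Cenozoic; total span 4031 Myr; longest is Neoproterozoic

Start ages (Ma): Eoarchean 4031, Mesoarchean 3200, Neoarchean 2800, Neoproterozoic 1000, Paleozoic 538.8, Cenozoic 66.
Ordered oldest to youngest: Eoarchean, Mesoarchean, Neoarchean, Neoproterozoic, Paleozoic, Cenozoic.
Span = 4031 − 0 = 4031 Myr.
Durations: Neoarchean 300, Mesoarchean 400, Eoarchean 431, Paleozoic 286.898, Neoproterozoic 461.2, Cenozoic 66 → longest is Neoproterozoic (461.2 Myr).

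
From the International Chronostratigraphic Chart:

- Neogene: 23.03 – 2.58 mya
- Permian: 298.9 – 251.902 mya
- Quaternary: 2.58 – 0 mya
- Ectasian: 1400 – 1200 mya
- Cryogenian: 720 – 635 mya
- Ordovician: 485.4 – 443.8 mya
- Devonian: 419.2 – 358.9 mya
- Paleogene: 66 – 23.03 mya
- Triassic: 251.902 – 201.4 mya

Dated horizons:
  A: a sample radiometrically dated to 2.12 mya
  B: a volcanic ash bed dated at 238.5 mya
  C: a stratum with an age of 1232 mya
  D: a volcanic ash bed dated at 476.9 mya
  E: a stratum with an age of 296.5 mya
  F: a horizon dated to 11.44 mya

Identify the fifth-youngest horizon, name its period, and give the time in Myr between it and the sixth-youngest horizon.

D, in the Ordovician; 755.1 million years to C

Sorted youngest-first by Ma: A (2.12), F (11.44), B (238.5), E (296.5), D (476.9), C (1232).
The fifth youngest is D at 476.9 Ma, which lies in 485.4–443.8 Ma: the Ordovician.
The sixth youngest is C at 1232 Ma; separation = |476.9 − 1232| = 755.1 Myr.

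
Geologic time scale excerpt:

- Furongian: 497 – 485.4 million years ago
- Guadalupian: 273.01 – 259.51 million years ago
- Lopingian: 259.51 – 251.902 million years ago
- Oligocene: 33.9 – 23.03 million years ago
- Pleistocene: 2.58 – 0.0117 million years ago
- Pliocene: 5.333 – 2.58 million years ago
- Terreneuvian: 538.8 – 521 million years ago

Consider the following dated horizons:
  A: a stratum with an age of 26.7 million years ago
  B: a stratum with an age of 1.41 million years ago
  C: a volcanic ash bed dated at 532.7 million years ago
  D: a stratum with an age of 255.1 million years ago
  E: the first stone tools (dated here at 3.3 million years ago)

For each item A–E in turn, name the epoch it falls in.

A — Oligocene; B — Pleistocene; C — Terreneuvian; D — Lopingian; E — Pliocene

Match each age against the start–end ranges in the excerpt: A = 26.7 Ma → Oligocene (33.9–23.03); B = 1.41 Ma → Pleistocene (2.58–0.0117); C = 532.7 Ma → Terreneuvian (538.8–521); D = 255.1 Ma → Lopingian (259.51–251.902); E = 3.3 Ma → Pliocene (5.333–2.58).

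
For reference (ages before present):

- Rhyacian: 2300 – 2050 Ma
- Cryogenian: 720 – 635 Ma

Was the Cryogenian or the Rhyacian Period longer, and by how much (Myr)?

Rhyacian, by 165 million years

Cryogenian: 720 − 635 = 85 Myr.
Rhyacian: 2300 − 2050 = 250 Myr.
Difference: 250 − 85 = 165 Myr, so the Rhyacian was longer.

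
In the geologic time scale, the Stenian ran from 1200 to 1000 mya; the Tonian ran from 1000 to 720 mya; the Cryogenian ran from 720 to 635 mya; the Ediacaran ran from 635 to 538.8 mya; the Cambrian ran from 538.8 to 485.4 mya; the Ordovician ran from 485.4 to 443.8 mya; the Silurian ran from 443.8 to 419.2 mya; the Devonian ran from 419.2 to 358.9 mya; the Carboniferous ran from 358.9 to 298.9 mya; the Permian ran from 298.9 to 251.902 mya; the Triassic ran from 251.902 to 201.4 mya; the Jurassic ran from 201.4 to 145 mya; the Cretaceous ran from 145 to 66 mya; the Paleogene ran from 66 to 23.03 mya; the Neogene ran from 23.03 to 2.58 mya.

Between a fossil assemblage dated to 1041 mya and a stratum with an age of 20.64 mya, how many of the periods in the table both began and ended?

The older date is 1041 Ma and the younger is 20.64 Ma.
Periods with start < 1041 and end > 20.64 Ma: Tonian (1000–720), Cryogenian (720–635), Ediacaran (635–538.8), Cambrian (538.8–485.4), Ordovician (485.4–443.8), Silurian (443.8–419.2), Devonian (419.2–358.9), Carboniferous (358.9–298.9), Permian (298.9–251.902), Triassic (251.902–201.4), Jurassic (201.4–145), Cretaceous (145–66), Paleogene (66–23.03).
That is 13 complete periods.

13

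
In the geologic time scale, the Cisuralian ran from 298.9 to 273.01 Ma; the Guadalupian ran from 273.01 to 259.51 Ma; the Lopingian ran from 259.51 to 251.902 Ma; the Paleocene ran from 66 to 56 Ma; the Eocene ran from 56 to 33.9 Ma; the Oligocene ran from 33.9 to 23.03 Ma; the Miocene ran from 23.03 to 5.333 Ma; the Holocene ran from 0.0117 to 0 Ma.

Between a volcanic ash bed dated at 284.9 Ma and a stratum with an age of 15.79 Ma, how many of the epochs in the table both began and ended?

The older date is 284.9 Ma and the younger is 15.79 Ma.
Epochs with start < 284.9 and end > 15.79 Ma: Guadalupian (273.01–259.51), Lopingian (259.51–251.902), Paleocene (66–56), Eocene (56–33.9), Oligocene (33.9–23.03).
That is 5 complete epochs.

5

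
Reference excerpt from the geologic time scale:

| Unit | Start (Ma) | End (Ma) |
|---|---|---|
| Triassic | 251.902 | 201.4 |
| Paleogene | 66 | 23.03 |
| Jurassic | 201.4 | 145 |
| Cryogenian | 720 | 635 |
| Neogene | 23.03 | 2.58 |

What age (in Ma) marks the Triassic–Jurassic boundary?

201.4 Ma

The Triassic ends and the Jurassic begins at 201.4 Ma.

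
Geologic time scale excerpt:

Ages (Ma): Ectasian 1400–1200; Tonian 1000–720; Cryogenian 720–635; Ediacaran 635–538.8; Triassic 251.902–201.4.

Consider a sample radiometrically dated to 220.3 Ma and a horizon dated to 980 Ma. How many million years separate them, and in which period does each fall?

Elapsed time: 980 − 220.3 = 759.7 Myr.
220.3 Ma lies within 251.902–201.4 Ma: Triassic.
980 Ma lies within 1000–720 Ma: Tonian.

759.7 million years apart; the first in the Triassic, the second in the Tonian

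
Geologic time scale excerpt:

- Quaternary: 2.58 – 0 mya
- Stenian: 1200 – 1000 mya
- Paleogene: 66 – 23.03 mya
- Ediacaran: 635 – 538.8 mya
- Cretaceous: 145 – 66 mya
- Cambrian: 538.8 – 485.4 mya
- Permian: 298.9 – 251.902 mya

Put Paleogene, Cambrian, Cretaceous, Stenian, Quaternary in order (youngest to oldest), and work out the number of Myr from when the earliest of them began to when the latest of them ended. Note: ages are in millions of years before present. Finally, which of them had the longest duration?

Start ages (Ma): Stenian 1200, Cambrian 538.8, Cretaceous 145, Paleogene 66, Quaternary 2.58.
Ordered youngest to oldest: Quaternary, Paleogene, Cretaceous, Cambrian, Stenian.
Span = 1200 − 0 = 1200 Myr.
Durations: Stenian 200, Paleogene 42.97, Quaternary 2.58, Cambrian 53.4, Cretaceous 79 → longest is Stenian (200 Myr).

Quaternary → Paleogene → Cretaceous → Cambrian → Stenian; total span 1200 Myr; longest is Stenian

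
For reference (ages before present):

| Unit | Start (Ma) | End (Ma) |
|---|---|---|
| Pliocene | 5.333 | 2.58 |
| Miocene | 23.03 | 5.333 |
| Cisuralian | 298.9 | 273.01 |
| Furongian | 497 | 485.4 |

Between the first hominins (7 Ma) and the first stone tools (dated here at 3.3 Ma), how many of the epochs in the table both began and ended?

0

The older date is 7 Ma and the younger is 3.3 Ma.
No epoch both begins after 7 Ma and ends before 3.3 Ma, so the count is 0.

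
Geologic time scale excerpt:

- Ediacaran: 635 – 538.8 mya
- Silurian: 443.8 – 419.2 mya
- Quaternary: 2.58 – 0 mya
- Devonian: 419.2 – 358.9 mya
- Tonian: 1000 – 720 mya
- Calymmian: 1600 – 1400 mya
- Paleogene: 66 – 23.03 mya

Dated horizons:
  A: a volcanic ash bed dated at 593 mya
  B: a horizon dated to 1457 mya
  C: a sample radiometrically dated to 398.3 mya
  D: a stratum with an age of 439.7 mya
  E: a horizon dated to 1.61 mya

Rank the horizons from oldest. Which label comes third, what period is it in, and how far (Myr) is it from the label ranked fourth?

D, in the Silurian; 41.4 million years to C

Sorted oldest-first by Ma: B (1457), A (593), D (439.7), C (398.3), E (1.61).
The third oldest is D at 439.7 Ma, which lies in 443.8–419.2 Ma: the Silurian.
The fourth oldest is C at 398.3 Ma; separation = |439.7 − 398.3| = 41.4 Myr.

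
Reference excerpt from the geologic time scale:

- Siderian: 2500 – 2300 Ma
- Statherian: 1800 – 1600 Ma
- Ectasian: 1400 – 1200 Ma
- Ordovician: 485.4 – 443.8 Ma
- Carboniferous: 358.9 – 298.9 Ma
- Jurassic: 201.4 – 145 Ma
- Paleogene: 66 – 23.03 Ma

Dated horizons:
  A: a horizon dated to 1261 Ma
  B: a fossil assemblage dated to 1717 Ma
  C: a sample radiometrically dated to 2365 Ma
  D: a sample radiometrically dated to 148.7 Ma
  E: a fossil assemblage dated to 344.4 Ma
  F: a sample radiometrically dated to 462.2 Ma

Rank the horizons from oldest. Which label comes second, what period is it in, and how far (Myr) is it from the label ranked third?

B, in the Statherian; 456 million years to A

Larger Ma means older, so oldest first: C 2365 > B 1717 > A 1261 > F 462.2 > E 344.4 > D 148.7.
Counting 2 along gives B (1717 Ma); the excerpt puts that inside the Statherian, 1800–1600 Ma.
Next in line is A (1261 Ma), and 1717 − 1261 = 456 Myr.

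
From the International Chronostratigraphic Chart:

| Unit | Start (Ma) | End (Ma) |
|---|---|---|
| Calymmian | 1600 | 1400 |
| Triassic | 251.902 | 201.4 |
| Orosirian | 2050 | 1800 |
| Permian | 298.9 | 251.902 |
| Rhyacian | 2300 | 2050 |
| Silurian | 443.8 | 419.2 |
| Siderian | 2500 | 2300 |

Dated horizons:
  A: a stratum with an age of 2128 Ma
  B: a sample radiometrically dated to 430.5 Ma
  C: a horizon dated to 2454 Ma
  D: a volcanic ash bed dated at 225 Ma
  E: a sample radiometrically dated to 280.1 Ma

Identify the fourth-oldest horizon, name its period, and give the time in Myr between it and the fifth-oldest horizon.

Sorted oldest-first by Ma: C (2454), A (2128), B (430.5), E (280.1), D (225).
The fourth oldest is E at 280.1 Ma, which lies in 298.9–251.902 Ma: the Permian.
The fifth oldest is D at 225 Ma; separation = |280.1 − 225| = 55.1 Myr.

E, in the Permian; 55.1 million years to D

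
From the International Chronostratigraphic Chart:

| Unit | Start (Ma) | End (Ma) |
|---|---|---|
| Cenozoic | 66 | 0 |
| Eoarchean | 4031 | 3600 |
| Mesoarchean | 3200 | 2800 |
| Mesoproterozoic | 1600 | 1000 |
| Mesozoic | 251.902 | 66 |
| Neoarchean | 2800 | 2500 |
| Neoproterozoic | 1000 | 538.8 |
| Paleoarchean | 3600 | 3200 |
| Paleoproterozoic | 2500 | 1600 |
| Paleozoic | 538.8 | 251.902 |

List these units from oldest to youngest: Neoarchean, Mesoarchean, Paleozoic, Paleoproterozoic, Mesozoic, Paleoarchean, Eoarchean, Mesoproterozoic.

Sorting by start age (descending Ma, since larger Ma = older): Eoarchean start 4031, Paleoarchean start 3600, Mesoarchean start 3200, Neoarchean start 2800, Paleoproterozoic start 2500, Mesoproterozoic start 1600, Paleozoic start 538.8, Mesozoic start 251.902.

Eoarchean → Paleoarchean → Mesoarchean → Neoarchean → Paleoproterozoic → Mesoproterozoic → Paleozoic → Mesozoic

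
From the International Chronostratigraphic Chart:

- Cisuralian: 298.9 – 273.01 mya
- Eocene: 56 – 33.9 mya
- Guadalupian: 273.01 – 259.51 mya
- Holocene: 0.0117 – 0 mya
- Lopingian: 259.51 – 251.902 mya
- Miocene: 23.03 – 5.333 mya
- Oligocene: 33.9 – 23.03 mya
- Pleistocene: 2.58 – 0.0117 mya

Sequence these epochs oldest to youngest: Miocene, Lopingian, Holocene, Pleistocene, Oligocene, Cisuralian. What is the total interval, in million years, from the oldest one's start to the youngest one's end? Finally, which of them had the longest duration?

Cisuralian → Lopingian → Oligocene → Miocene → Pleistocene → Holocene; total span 298.9 Myr; longest is Cisuralian

From the excerpt: Miocene 23.03–5.333; Lopingian 259.51–251.902; Holocene 0.0117–0; Pleistocene 2.58–0.0117; Oligocene 33.9–23.03; Cisuralian 298.9–273.01 (Ma).
Larger Ma is earlier, so the oldest is Cisuralian and the youngest is Holocene; oldest to youngest: Cisuralian, Lopingian, Oligocene, Miocene, Pleistocene, Holocene.
Oldest start 298.9 minus youngest end 0 gives 298.9 Myr overall.
Individual lengths (start − end): Oligocene 10.87; Cisuralian 25.89; Lopingian 7.608; Holocene 0.0117; Miocene 17.697; Pleistocene 2.5683. The largest is Cisuralian at 25.89 Myr.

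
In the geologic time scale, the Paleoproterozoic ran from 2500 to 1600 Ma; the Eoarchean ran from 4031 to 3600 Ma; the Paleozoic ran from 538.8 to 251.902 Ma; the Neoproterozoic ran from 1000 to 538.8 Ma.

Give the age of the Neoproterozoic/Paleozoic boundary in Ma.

538.8 Ma

The Neoproterozoic ends and the Paleozoic begins at 538.8 Ma.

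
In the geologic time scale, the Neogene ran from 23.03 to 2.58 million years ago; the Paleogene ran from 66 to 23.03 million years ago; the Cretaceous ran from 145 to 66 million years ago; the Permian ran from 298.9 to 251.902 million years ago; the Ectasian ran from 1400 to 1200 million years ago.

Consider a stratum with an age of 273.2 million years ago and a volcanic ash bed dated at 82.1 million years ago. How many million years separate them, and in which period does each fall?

Elapsed time: 273.2 − 82.1 = 191.1 Myr.
273.2 Ma lies within 298.9–251.902 Ma: Permian.
82.1 Ma lies within 145–66 Ma: Cretaceous.

191.1 million years apart; the first in the Permian, the second in the Cretaceous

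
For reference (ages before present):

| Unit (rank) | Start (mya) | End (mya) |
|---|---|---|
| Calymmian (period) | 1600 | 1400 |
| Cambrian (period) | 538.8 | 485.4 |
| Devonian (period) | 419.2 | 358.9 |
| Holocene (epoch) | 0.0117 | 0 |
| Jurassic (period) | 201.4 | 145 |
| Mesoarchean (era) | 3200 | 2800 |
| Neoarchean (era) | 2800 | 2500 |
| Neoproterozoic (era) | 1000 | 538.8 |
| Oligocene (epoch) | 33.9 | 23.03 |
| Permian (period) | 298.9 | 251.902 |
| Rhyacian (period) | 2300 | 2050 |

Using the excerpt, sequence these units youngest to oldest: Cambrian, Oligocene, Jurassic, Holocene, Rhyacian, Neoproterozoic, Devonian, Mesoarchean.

Read off each span (Ma): Cambrian 538.8–485.4; Oligocene 33.9–23.03; Jurassic 201.4–145; Holocene 0.0117–0; Rhyacian 2300–2050; Neoproterozoic 1000–538.8; Devonian 419.2–358.9; Mesoarchean 3200–2800.
Larger Ma is older, so oldest→youngest is Mesoarchean, Rhyacian, Neoproterozoic, Cambrian, Devonian, Jurassic, Oligocene, Holocene; reverse it for youngest→oldest.

Holocene → Oligocene → Jurassic → Devonian → Cambrian → Neoproterozoic → Rhyacian → Mesoarchean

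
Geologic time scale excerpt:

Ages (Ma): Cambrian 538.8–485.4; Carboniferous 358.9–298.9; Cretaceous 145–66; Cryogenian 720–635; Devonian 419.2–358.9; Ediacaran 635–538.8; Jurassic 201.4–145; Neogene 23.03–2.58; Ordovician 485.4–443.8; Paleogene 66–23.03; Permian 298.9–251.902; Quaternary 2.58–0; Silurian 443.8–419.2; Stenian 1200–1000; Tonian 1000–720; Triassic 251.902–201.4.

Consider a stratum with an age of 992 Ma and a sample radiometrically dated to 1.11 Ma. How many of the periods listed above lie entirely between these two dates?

992 Ma sits inside the Tonian (1000–720) and 1.11 Ma inside the Quaternary (2.58–0); neither of those is wholly between the two dates.
The listed periods lying completely between them are Cryogenian, Ediacaran, Cambrian, Ordovician, Silurian, Devonian, Carboniferous, Permian, Triassic, Jurassic, Cretaceous, Paleogene, Neogene — 13 in all.

13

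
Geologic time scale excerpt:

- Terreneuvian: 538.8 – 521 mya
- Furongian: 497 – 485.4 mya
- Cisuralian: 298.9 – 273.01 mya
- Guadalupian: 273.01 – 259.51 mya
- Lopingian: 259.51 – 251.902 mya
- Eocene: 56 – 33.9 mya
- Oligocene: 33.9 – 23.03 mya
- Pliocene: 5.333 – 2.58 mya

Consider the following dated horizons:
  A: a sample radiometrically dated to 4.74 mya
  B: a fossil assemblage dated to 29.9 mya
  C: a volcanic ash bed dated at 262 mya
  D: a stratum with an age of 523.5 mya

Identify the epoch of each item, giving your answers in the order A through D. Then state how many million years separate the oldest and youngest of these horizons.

A — Pliocene; B — Oligocene; C — Guadalupian; D — Terreneuvian; span 518.76 million years

A: 4.74 Ma lies in 5.333–2.58 Ma, so Pliocene.
B: 29.9 Ma lies in 33.9–23.03 Ma, so Oligocene.
C: 262 Ma lies in 273.01–259.51 Ma, so Guadalupian.
D: 523.5 Ma lies in 538.8–521 Ma, so Terreneuvian.
Oldest = 523.5 Ma, youngest = 4.74 Ma → span 518.76 Myr.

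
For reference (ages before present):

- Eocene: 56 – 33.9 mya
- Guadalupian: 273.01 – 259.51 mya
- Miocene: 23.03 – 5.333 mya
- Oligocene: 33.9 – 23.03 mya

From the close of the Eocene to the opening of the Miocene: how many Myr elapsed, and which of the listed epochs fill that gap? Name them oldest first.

End of Eocene = 33.9 Ma; start of Miocene = 23.03 Ma.
Gap = 33.9 − 23.03 = 10.87 Myr.
Epochs wholly inside 33.9–23.03 Ma: Oligocene (33.9–23.03).

10.87 million years; Oligocene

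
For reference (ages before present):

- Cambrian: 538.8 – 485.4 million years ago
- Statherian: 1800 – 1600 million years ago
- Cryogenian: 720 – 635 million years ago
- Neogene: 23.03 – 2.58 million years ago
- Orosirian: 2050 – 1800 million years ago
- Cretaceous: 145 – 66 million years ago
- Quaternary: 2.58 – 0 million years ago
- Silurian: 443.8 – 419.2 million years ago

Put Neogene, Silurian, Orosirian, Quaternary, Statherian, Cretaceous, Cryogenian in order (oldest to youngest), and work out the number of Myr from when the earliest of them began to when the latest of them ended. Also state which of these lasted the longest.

Orosirian → Statherian → Cryogenian → Silurian → Cretaceous → Neogene → Quaternary; total span 2050 Myr; longest is Orosirian

Start ages (Ma): Orosirian 2050, Statherian 1800, Cryogenian 720, Silurian 443.8, Cretaceous 145, Neogene 23.03, Quaternary 2.58.
Ordered oldest to youngest: Orosirian, Statherian, Cryogenian, Silurian, Cretaceous, Neogene, Quaternary.
Span = 2050 − 0 = 2050 Myr.
Durations: Neogene 20.45, Orosirian 250, Cryogenian 85, Quaternary 2.58, Statherian 200, Cretaceous 79, Silurian 24.6 → longest is Orosirian (250 Myr).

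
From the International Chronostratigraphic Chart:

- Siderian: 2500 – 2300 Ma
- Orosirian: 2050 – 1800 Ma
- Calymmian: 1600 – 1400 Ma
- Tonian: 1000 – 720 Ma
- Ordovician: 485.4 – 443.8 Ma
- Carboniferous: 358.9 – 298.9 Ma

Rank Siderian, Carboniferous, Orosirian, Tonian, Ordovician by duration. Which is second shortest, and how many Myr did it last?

Carboniferous, 60 million years

Durations: Siderian 200; Carboniferous 60; Orosirian 250; Tonian 280; Ordovician 41.6 Myr.
Sorted shortest-first: Ordovician (41.6), Carboniferous (60), Siderian (200), Orosirian (250), Tonian (280).
The second shortest is Carboniferous at 60 Myr.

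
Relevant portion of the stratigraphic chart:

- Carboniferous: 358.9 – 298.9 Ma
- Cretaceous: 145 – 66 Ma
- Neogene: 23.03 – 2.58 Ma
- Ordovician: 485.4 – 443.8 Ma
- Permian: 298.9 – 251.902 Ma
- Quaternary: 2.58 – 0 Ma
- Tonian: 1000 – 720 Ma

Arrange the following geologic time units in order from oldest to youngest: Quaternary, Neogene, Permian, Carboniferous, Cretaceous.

The oldest of these is Carboniferous (starts 358.9 Ma) and the youngest is Quaternary (ends 0 Ma).
In between, by decreasing start age: Permian (298.9), Cretaceous (145), Neogene (23.03).

Carboniferous, Permian, Cretaceous, Neogene, Quaternary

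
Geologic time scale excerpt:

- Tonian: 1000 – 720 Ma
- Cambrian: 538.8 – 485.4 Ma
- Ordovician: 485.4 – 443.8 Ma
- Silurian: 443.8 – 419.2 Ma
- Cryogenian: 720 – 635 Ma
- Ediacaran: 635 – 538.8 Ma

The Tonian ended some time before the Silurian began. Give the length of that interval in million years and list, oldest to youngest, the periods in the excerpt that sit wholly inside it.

276.2 million years; Cryogenian, Ediacaran, Cambrian, Ordovician

End of Tonian = 720 Ma; start of Silurian = 443.8 Ma.
Gap = 720 − 443.8 = 276.2 Myr.
Periods wholly inside 720–443.8 Ma: Cryogenian (720–635), Ediacaran (635–538.8), Cambrian (538.8–485.4), Ordovician (485.4–443.8).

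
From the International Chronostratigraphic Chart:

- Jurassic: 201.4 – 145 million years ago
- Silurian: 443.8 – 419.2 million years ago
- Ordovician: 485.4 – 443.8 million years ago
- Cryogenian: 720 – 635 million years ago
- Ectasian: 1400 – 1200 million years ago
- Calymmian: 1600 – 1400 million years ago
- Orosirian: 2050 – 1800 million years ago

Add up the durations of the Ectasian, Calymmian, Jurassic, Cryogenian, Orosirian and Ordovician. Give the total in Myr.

833 million years

Each duration: Ectasian = 200; Calymmian = 200; Jurassic = 56.4; Cryogenian = 85; Orosirian = 250; Ordovician = 41.6.
Sum: 200 + 200 + 56.4 + 85 + 250 + 41.6 = 833 Myr.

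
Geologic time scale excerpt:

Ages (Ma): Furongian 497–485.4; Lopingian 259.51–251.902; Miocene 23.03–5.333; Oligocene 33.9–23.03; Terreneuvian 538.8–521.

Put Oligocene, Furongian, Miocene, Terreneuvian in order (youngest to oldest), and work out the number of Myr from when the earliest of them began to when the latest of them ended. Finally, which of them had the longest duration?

Miocene → Oligocene → Furongian → Terreneuvian; total span 533.467 Myr; longest is Terreneuvian

From the excerpt: Oligocene 33.9–23.03; Furongian 497–485.4; Miocene 23.03–5.333; Terreneuvian 538.8–521 (Ma).
Larger Ma is earlier, so the oldest is Terreneuvian and the youngest is Miocene; youngest to oldest: Miocene, Oligocene, Furongian, Terreneuvian.
Oldest start 538.8 minus youngest end 5.333 gives 533.467 Myr overall.
Individual lengths (start − end): Furongian 11.6; Miocene 17.697; Terreneuvian 17.8; Oligocene 10.87. The largest is Terreneuvian at 17.8 Myr.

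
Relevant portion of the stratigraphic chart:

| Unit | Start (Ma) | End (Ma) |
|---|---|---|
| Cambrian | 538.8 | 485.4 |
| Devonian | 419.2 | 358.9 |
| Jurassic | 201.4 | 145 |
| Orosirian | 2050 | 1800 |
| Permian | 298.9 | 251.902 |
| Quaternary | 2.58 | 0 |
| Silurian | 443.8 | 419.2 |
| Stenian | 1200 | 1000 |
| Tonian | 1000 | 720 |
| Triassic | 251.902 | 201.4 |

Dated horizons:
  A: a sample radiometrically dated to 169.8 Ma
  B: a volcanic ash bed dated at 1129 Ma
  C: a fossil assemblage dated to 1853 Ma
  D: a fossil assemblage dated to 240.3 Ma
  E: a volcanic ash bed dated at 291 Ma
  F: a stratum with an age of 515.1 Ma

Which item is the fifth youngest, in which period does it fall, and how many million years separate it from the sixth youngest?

B, in the Stenian; 724 million years to C

Smaller Ma means younger, so youngest first: A 169.8 < D 240.3 < E 291 < F 515.1 < B 1129 < C 1853.
Counting 5 along gives B (1129 Ma); the excerpt puts that inside the Stenian, 1200–1000 Ma.
Next in line is C (1853 Ma), and 1853 − 1129 = 724 Myr.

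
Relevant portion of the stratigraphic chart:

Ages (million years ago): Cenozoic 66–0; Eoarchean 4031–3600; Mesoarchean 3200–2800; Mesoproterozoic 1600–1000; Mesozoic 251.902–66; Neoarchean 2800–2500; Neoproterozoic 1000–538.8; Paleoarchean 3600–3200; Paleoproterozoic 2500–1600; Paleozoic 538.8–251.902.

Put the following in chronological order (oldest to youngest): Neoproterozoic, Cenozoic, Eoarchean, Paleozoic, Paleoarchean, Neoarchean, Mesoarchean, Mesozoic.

Eoarchean, then Paleoarchean, then Mesoarchean, then Neoarchean, then Neoproterozoic, then Paleozoic, then Mesozoic, then Cenozoic

Read off each span (Ma): Neoproterozoic 1000–538.8; Cenozoic 66–0; Eoarchean 4031–3600; Paleozoic 538.8–251.902; Paleoarchean 3600–3200; Neoarchean 2800–2500; Mesoarchean 3200–2800; Mesozoic 251.902–66.
Larger Ma is older, so oldest→youngest is Eoarchean, Paleoarchean, Mesoarchean, Neoarchean, Neoproterozoic, Paleozoic, Mesozoic, Cenozoic.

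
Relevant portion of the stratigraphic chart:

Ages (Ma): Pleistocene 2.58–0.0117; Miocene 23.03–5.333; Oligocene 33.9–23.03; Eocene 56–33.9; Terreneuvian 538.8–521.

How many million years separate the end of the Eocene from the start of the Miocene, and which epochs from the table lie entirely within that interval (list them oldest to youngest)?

10.87 million years; Oligocene

The Eocene closes at 33.9 Ma and the Miocene opens at 23.03 Ma, so the interval is 33.9 − 23.03 = 10.87 Myr.
An epoch fits inside if it starts at or after 33.9 Ma and ends at or before 23.03 Ma; oldest first that gives Oligocene.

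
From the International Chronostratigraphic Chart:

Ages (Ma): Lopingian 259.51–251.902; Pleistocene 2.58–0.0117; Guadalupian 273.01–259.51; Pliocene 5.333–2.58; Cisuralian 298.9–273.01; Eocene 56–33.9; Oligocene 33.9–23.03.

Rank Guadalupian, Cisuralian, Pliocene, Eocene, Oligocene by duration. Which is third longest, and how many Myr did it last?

Guadalupian, 13.5 million years

Start − end for each: Guadalupian 273.01 − 259.51 = 13.5; Cisuralian 298.9 − 273.01 = 25.89; Pliocene 5.333 − 2.58 = 2.753; Eocene 56 − 33.9 = 22.1; Oligocene 33.9 − 23.03 = 10.87.
Ranking these from longest: Cisuralian > Eocene > Guadalupian > Oligocene > Pliocene.
Position 3 in that ranking is Guadalupian, which lasted 13.5 Myr.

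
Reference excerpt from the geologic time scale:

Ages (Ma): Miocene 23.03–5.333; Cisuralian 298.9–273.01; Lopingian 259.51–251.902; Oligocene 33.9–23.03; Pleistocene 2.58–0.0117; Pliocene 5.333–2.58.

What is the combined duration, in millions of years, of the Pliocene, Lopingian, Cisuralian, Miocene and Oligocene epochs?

Duration is start − end for each: (5.333 − 2.58) + (259.51 − 251.902) + (298.9 − 273.01) + (23.03 − 5.333) + (33.9 − 23.03).
That is 2.753 + 7.608 + 25.89 + 17.697 + 10.87, which totals 64.818 million years.

64.818 million years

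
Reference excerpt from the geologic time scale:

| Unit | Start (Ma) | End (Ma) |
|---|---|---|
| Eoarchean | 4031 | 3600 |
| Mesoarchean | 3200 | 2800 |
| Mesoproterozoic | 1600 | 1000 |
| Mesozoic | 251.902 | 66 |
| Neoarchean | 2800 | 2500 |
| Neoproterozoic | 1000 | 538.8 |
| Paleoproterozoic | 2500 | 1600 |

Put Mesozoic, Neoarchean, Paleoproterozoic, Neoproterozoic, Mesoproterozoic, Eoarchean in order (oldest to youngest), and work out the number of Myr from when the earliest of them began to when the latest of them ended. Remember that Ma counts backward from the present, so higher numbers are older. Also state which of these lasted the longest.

Start ages (Ma): Eoarchean 4031, Neoarchean 2800, Paleoproterozoic 2500, Mesoproterozoic 1600, Neoproterozoic 1000, Mesozoic 251.902.
Ordered oldest to youngest: Eoarchean, Neoarchean, Paleoproterozoic, Mesoproterozoic, Neoproterozoic, Mesozoic.
Span = 4031 − 66 = 3965 Myr.
Durations: Mesozoic 185.902, Neoproterozoic 461.2, Neoarchean 300, Mesoproterozoic 600, Eoarchean 431, Paleoproterozoic 900 → longest is Paleoproterozoic (900 Myr).

Eoarchean → Neoarchean → Paleoproterozoic → Mesoproterozoic → Neoproterozoic → Mesozoic; total span 3965 Myr; longest is Paleoproterozoic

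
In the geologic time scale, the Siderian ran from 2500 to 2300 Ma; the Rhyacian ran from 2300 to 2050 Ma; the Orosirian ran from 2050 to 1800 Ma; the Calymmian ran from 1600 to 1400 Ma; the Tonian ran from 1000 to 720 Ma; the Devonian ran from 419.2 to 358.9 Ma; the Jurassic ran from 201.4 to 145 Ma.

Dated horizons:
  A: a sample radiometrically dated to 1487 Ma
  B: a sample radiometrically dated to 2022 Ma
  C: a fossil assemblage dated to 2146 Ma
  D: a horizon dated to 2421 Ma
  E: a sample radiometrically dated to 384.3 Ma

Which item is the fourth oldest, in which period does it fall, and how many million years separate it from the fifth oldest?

Sorted oldest-first by Ma: D (2421), C (2146), B (2022), A (1487), E (384.3).
The fourth oldest is A at 1487 Ma, which lies in 1600–1400 Ma: the Calymmian.
The fifth oldest is E at 384.3 Ma; separation = |1487 − 384.3| = 1102.7 Myr.

A, in the Calymmian; 1102.7 million years to E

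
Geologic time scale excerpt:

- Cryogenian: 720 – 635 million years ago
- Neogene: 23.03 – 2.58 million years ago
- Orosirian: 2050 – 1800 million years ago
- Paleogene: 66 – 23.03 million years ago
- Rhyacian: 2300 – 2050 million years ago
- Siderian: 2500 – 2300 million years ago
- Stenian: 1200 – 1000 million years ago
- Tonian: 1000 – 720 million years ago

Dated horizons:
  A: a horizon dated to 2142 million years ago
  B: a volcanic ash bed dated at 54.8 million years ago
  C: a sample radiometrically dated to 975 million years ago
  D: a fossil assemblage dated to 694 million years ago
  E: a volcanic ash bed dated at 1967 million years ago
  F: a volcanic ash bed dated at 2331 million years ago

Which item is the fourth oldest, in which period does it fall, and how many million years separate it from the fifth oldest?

Larger Ma means older, so oldest first: F 2331 > A 2142 > E 1967 > C 975 > D 694 > B 54.8.
Counting 4 along gives C (975 Ma); the excerpt puts that inside the Tonian, 1000–720 Ma.
Next in line is D (694 Ma), and 975 − 694 = 281 Myr.

C, in the Tonian; 281 million years to D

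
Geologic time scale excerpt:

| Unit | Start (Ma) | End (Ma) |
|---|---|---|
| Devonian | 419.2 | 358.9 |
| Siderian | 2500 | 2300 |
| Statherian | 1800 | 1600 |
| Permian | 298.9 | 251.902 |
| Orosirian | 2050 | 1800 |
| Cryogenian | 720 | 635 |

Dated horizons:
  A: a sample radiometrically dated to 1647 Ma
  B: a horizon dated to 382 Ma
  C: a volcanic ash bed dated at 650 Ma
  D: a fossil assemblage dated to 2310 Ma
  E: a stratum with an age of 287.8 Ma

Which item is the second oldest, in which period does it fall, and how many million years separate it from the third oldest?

A, in the Statherian; 997 million years to C

Sorted oldest-first by Ma: D (2310), A (1647), C (650), B (382), E (287.8).
The second oldest is A at 1647 Ma, which lies in 1800–1600 Ma: the Statherian.
The third oldest is C at 650 Ma; separation = |1647 − 650| = 997 Myr.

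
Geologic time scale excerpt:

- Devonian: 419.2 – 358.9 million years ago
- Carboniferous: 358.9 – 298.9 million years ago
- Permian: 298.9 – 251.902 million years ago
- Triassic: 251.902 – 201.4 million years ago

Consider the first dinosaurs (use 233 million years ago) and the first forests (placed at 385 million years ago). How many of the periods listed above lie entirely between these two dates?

The older date is 385 Ma and the younger is 233 Ma.
Periods with start < 385 and end > 233 Ma: Carboniferous (358.9–298.9), Permian (298.9–251.902).
That is 2 complete periods.

2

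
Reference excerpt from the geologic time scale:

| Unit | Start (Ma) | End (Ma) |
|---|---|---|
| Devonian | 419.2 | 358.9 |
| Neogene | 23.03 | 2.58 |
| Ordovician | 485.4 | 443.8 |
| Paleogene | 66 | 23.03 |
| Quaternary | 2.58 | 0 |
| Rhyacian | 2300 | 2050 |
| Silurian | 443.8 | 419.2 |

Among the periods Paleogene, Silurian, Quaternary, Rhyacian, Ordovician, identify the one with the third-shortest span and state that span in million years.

Start − end for each: Paleogene 66 − 23.03 = 42.97; Silurian 443.8 − 419.2 = 24.6; Quaternary 2.58 − 0 = 2.58; Rhyacian 2300 − 2050 = 250; Ordovician 485.4 − 443.8 = 41.6.
Ranking these from shortest: Quaternary < Silurian < Ordovician < Paleogene < Rhyacian.
Position 3 in that ranking is Ordovician, which lasted 41.6 Myr.

Ordovician, 41.6 million years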